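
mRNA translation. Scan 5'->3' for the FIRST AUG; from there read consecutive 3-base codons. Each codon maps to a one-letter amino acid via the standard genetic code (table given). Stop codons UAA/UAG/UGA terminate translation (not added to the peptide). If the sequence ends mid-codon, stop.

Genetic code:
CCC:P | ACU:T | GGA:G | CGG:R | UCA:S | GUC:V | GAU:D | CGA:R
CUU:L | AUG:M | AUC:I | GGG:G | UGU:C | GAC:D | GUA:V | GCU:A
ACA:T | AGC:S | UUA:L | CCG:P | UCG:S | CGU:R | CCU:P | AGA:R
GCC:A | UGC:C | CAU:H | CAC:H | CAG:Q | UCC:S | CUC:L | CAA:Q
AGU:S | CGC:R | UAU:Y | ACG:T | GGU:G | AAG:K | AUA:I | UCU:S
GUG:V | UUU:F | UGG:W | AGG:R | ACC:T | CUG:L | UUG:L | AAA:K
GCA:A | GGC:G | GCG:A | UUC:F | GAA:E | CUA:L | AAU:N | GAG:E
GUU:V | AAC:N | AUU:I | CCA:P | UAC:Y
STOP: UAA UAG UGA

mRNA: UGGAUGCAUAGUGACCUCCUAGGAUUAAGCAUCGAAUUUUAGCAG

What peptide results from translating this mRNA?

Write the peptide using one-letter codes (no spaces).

Answer: MHSDLLGLSIEF

Derivation:
start AUG at pos 3
pos 3: AUG -> M; peptide=M
pos 6: CAU -> H; peptide=MH
pos 9: AGU -> S; peptide=MHS
pos 12: GAC -> D; peptide=MHSD
pos 15: CUC -> L; peptide=MHSDL
pos 18: CUA -> L; peptide=MHSDLL
pos 21: GGA -> G; peptide=MHSDLLG
pos 24: UUA -> L; peptide=MHSDLLGL
pos 27: AGC -> S; peptide=MHSDLLGLS
pos 30: AUC -> I; peptide=MHSDLLGLSI
pos 33: GAA -> E; peptide=MHSDLLGLSIE
pos 36: UUU -> F; peptide=MHSDLLGLSIEF
pos 39: UAG -> STOP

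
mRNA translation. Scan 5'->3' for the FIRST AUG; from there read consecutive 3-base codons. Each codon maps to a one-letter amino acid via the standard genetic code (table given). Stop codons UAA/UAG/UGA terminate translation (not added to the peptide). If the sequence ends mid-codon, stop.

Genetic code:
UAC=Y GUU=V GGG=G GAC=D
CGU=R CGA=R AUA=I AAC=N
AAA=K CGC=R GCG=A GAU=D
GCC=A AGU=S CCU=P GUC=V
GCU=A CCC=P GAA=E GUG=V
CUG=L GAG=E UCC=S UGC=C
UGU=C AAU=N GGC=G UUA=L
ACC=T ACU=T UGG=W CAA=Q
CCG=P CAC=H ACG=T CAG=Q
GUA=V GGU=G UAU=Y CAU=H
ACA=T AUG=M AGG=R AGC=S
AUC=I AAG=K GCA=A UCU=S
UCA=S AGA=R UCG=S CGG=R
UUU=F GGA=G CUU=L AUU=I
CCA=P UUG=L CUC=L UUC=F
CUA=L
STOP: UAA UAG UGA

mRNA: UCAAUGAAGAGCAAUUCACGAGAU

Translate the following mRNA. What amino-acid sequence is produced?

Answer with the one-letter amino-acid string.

Answer: MKSNSRD

Derivation:
start AUG at pos 3
pos 3: AUG -> M; peptide=M
pos 6: AAG -> K; peptide=MK
pos 9: AGC -> S; peptide=MKS
pos 12: AAU -> N; peptide=MKSN
pos 15: UCA -> S; peptide=MKSNS
pos 18: CGA -> R; peptide=MKSNSR
pos 21: GAU -> D; peptide=MKSNSRD
pos 24: only 0 nt remain (<3), stop (end of mRNA)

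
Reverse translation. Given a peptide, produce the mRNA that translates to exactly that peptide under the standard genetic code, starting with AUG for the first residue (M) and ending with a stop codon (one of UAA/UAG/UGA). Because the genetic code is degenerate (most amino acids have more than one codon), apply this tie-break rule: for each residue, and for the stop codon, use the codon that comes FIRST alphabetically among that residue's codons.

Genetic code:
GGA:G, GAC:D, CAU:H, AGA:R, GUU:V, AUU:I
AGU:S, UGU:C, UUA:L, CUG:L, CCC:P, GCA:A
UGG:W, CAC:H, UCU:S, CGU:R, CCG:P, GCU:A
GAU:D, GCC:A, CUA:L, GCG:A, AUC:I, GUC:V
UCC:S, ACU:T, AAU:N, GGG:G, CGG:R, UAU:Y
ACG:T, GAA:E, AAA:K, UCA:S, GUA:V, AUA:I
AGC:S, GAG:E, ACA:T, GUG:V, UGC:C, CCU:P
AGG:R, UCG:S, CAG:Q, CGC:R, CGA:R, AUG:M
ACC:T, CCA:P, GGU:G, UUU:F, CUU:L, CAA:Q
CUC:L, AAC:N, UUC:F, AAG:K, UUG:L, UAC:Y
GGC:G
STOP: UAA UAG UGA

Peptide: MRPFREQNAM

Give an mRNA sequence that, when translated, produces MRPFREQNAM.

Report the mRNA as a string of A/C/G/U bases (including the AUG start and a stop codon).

Answer: mRNA: AUGAGACCAUUCAGAGAACAAAACGCAAUGUAA

Derivation:
residue 1: M -> AUG (start codon)
residue 2: R codons sorted = AGA,AGG,CGA,CGC,CGG,CGU -> pick first = AGA
residue 3: P codons sorted = CCA,CCC,CCG,CCU -> pick first = CCA
residue 4: F codons sorted = UUC,UUU -> pick first = UUC
residue 5: R codons sorted = AGA,AGG,CGA,CGC,CGG,CGU -> pick first = AGA
residue 6: E codons sorted = GAA,GAG -> pick first = GAA
residue 7: Q codons sorted = CAA,CAG -> pick first = CAA
residue 8: N codons sorted = AAC,AAU -> pick first = AAC
residue 9: A codons sorted = GCA,GCC,GCG,GCU -> pick first = GCA
residue 10: M -> AUG (only codon)
terminator: stop codons sorted = UAA,UAG,UGA -> pick first = UAA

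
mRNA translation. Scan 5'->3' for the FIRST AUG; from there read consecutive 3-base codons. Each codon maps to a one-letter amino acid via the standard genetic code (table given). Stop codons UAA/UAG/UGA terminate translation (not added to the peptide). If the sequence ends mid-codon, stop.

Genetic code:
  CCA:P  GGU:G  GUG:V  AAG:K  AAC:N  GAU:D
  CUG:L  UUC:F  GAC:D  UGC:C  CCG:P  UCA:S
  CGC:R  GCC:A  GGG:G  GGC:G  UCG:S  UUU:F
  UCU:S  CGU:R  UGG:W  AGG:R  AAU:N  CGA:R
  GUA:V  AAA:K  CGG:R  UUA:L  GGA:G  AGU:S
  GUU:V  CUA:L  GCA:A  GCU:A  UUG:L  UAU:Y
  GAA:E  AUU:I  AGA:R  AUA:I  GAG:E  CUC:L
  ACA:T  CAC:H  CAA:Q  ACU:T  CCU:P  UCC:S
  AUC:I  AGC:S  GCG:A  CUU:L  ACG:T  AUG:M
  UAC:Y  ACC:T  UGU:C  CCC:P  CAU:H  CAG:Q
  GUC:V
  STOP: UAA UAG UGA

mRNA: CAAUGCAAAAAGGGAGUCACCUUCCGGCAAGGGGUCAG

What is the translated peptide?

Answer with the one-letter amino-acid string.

start AUG at pos 2
pos 2: AUG -> M; peptide=M
pos 5: CAA -> Q; peptide=MQ
pos 8: AAA -> K; peptide=MQK
pos 11: GGG -> G; peptide=MQKG
pos 14: AGU -> S; peptide=MQKGS
pos 17: CAC -> H; peptide=MQKGSH
pos 20: CUU -> L; peptide=MQKGSHL
pos 23: CCG -> P; peptide=MQKGSHLP
pos 26: GCA -> A; peptide=MQKGSHLPA
pos 29: AGG -> R; peptide=MQKGSHLPAR
pos 32: GGU -> G; peptide=MQKGSHLPARG
pos 35: CAG -> Q; peptide=MQKGSHLPARGQ
pos 38: only 0 nt remain (<3), stop (end of mRNA)

Answer: MQKGSHLPARGQ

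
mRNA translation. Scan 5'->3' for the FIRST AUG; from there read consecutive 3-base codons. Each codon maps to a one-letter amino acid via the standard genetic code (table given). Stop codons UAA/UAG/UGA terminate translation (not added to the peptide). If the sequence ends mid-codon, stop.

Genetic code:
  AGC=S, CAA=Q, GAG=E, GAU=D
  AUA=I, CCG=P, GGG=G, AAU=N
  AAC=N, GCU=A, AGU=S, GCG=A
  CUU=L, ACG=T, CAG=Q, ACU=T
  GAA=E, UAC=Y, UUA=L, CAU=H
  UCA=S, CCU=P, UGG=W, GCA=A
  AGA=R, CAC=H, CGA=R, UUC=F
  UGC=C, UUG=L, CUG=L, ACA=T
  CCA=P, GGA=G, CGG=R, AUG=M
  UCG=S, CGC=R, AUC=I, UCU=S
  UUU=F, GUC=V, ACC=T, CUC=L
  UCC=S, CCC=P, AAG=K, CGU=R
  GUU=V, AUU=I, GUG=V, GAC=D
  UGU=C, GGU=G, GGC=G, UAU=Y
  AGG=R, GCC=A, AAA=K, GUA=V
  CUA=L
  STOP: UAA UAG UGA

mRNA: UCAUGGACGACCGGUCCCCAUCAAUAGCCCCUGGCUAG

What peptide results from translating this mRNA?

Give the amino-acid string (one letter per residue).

Answer: MDDRSPSIAPG

Derivation:
start AUG at pos 2
pos 2: AUG -> M; peptide=M
pos 5: GAC -> D; peptide=MD
pos 8: GAC -> D; peptide=MDD
pos 11: CGG -> R; peptide=MDDR
pos 14: UCC -> S; peptide=MDDRS
pos 17: CCA -> P; peptide=MDDRSP
pos 20: UCA -> S; peptide=MDDRSPS
pos 23: AUA -> I; peptide=MDDRSPSI
pos 26: GCC -> A; peptide=MDDRSPSIA
pos 29: CCU -> P; peptide=MDDRSPSIAP
pos 32: GGC -> G; peptide=MDDRSPSIAPG
pos 35: UAG -> STOP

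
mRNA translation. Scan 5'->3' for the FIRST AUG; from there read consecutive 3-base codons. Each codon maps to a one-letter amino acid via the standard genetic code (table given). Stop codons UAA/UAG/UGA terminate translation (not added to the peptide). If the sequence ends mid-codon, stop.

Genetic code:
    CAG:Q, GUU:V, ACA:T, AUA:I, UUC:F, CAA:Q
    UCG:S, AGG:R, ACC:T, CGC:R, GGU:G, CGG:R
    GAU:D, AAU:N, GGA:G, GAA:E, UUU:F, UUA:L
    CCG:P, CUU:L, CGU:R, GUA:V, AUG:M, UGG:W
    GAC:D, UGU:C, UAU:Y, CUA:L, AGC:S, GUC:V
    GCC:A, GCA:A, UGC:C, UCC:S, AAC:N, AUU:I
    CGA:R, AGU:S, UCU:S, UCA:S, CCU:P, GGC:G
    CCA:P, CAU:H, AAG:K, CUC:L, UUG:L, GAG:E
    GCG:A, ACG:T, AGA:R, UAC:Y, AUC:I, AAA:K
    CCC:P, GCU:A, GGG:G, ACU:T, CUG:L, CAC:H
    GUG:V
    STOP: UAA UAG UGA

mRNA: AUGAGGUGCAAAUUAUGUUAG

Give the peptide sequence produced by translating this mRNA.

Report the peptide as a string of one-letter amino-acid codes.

start AUG at pos 0
pos 0: AUG -> M; peptide=M
pos 3: AGG -> R; peptide=MR
pos 6: UGC -> C; peptide=MRC
pos 9: AAA -> K; peptide=MRCK
pos 12: UUA -> L; peptide=MRCKL
pos 15: UGU -> C; peptide=MRCKLC
pos 18: UAG -> STOP

Answer: MRCKLC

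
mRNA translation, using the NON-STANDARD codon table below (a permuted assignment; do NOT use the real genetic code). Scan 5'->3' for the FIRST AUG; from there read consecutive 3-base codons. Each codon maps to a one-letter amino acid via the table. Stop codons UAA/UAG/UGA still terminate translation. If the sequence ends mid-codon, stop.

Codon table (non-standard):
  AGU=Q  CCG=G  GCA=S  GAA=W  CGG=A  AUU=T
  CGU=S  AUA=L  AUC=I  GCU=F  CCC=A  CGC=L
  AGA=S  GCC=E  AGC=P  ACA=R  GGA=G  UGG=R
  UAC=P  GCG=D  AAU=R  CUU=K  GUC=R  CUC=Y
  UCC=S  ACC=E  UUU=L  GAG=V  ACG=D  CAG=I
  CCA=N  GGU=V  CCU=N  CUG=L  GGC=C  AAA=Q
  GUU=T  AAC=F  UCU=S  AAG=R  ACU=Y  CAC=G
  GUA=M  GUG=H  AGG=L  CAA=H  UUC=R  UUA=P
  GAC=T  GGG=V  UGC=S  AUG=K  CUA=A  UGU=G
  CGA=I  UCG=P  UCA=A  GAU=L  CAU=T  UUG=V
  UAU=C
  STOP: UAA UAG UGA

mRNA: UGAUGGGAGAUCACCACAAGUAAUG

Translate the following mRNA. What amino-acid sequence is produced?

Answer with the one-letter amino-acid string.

start AUG at pos 2
pos 2: AUG -> K; peptide=K
pos 5: GGA -> G; peptide=KG
pos 8: GAU -> L; peptide=KGL
pos 11: CAC -> G; peptide=KGLG
pos 14: CAC -> G; peptide=KGLGG
pos 17: AAG -> R; peptide=KGLGGR
pos 20: UAA -> STOP

Answer: KGLGGR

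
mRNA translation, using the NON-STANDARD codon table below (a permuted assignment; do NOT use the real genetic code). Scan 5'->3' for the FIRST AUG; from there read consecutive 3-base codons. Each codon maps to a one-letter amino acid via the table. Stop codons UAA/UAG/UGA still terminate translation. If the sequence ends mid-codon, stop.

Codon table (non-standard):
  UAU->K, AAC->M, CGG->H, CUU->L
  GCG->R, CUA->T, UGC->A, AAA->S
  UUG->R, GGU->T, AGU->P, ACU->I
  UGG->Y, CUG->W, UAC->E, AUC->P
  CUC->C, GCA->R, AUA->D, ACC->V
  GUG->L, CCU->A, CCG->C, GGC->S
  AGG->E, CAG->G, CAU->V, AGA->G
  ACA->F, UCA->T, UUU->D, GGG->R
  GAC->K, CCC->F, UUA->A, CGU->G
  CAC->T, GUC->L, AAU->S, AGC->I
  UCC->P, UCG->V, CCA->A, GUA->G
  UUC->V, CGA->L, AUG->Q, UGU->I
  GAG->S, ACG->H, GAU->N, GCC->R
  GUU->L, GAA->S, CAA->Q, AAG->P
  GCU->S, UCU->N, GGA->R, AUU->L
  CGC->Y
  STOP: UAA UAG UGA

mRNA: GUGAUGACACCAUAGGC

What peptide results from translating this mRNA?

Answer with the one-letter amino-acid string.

start AUG at pos 3
pos 3: AUG -> Q; peptide=Q
pos 6: ACA -> F; peptide=QF
pos 9: CCA -> A; peptide=QFA
pos 12: UAG -> STOP

Answer: QFA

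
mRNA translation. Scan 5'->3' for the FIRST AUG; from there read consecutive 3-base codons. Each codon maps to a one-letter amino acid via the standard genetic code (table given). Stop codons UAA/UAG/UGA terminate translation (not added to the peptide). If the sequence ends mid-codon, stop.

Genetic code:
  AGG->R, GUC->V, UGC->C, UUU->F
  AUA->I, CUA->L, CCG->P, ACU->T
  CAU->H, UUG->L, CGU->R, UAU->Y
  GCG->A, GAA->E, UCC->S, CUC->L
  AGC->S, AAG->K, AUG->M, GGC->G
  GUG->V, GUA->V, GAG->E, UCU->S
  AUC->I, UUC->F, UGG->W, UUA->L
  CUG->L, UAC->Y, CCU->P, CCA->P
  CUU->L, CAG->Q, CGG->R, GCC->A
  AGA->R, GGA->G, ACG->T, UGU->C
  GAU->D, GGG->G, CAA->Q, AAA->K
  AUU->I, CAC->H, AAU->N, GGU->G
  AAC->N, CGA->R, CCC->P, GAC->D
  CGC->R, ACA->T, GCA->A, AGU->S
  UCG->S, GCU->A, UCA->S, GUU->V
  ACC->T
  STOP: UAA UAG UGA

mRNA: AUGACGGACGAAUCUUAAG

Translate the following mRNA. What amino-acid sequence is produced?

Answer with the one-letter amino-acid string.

start AUG at pos 0
pos 0: AUG -> M; peptide=M
pos 3: ACG -> T; peptide=MT
pos 6: GAC -> D; peptide=MTD
pos 9: GAA -> E; peptide=MTDE
pos 12: UCU -> S; peptide=MTDES
pos 15: UAA -> STOP

Answer: MTDES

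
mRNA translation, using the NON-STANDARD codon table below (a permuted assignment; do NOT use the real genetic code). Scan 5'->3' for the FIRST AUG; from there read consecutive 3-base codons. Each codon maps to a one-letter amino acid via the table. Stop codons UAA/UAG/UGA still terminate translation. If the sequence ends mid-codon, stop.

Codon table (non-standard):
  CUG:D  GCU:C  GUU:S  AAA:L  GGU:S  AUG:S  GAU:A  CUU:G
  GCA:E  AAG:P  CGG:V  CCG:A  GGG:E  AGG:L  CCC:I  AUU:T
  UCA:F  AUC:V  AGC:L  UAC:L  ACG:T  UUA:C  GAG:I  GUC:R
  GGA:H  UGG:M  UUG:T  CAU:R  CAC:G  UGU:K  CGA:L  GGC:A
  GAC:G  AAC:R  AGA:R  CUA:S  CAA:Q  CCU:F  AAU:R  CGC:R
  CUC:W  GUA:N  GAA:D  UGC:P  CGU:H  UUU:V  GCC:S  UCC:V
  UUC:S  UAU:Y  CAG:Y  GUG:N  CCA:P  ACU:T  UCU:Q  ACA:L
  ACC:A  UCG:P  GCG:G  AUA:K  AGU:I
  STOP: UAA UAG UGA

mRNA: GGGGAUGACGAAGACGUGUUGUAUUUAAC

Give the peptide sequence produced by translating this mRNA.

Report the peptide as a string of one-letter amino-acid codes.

Answer: STPTKKT

Derivation:
start AUG at pos 4
pos 4: AUG -> S; peptide=S
pos 7: ACG -> T; peptide=ST
pos 10: AAG -> P; peptide=STP
pos 13: ACG -> T; peptide=STPT
pos 16: UGU -> K; peptide=STPTK
pos 19: UGU -> K; peptide=STPTKK
pos 22: AUU -> T; peptide=STPTKKT
pos 25: UAA -> STOP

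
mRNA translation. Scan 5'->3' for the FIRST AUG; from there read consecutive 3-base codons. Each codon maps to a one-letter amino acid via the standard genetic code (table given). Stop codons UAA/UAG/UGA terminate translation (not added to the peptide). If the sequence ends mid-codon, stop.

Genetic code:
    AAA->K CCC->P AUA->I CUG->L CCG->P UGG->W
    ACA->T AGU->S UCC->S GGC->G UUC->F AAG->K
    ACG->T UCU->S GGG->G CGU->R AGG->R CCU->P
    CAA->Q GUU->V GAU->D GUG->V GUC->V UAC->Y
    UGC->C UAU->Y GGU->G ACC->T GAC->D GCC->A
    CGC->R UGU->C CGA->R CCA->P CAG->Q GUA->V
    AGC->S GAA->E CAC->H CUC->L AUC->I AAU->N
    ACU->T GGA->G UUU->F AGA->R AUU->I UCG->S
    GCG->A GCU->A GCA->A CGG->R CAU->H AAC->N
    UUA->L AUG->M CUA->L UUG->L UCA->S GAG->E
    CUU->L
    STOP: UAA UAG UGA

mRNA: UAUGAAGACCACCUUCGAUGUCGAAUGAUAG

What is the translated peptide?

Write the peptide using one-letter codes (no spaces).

start AUG at pos 1
pos 1: AUG -> M; peptide=M
pos 4: AAG -> K; peptide=MK
pos 7: ACC -> T; peptide=MKT
pos 10: ACC -> T; peptide=MKTT
pos 13: UUC -> F; peptide=MKTTF
pos 16: GAU -> D; peptide=MKTTFD
pos 19: GUC -> V; peptide=MKTTFDV
pos 22: GAA -> E; peptide=MKTTFDVE
pos 25: UGA -> STOP

Answer: MKTTFDVE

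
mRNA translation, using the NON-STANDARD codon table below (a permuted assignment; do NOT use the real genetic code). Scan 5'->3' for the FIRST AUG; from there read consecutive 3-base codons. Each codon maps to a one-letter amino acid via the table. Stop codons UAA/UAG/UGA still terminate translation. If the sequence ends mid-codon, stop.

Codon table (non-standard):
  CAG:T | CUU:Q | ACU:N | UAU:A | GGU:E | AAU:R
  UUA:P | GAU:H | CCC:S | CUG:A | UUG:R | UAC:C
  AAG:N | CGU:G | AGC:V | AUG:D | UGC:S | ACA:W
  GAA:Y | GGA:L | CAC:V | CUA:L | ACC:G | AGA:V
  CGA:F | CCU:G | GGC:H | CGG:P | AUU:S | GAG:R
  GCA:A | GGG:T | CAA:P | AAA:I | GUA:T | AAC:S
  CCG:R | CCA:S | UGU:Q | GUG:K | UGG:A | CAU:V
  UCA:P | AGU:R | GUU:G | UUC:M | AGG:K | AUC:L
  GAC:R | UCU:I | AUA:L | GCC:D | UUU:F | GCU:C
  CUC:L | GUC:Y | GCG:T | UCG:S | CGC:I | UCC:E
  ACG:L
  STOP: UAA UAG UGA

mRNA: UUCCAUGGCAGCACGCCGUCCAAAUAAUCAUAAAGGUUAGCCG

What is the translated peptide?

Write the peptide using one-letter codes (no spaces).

Answer: DAAIGSRRVIE

Derivation:
start AUG at pos 4
pos 4: AUG -> D; peptide=D
pos 7: GCA -> A; peptide=DA
pos 10: GCA -> A; peptide=DAA
pos 13: CGC -> I; peptide=DAAI
pos 16: CGU -> G; peptide=DAAIG
pos 19: CCA -> S; peptide=DAAIGS
pos 22: AAU -> R; peptide=DAAIGSR
pos 25: AAU -> R; peptide=DAAIGSRR
pos 28: CAU -> V; peptide=DAAIGSRRV
pos 31: AAA -> I; peptide=DAAIGSRRVI
pos 34: GGU -> E; peptide=DAAIGSRRVIE
pos 37: UAG -> STOP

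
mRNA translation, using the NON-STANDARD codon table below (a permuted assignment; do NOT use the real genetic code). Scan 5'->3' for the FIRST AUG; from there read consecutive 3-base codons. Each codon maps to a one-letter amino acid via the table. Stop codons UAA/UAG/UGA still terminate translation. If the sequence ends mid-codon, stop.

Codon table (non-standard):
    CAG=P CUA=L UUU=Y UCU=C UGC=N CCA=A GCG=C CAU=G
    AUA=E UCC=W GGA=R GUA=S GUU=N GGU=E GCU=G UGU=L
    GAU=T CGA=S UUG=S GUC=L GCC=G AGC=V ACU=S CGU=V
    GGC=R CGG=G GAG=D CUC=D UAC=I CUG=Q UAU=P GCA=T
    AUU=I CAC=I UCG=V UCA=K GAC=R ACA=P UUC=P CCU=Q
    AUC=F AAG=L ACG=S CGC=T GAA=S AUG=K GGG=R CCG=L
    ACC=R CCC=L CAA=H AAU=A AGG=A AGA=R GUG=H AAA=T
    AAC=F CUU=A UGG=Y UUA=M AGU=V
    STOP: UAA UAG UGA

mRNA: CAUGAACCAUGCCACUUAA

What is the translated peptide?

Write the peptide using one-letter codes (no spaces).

Answer: KFGGS

Derivation:
start AUG at pos 1
pos 1: AUG -> K; peptide=K
pos 4: AAC -> F; peptide=KF
pos 7: CAU -> G; peptide=KFG
pos 10: GCC -> G; peptide=KFGG
pos 13: ACU -> S; peptide=KFGGS
pos 16: UAA -> STOP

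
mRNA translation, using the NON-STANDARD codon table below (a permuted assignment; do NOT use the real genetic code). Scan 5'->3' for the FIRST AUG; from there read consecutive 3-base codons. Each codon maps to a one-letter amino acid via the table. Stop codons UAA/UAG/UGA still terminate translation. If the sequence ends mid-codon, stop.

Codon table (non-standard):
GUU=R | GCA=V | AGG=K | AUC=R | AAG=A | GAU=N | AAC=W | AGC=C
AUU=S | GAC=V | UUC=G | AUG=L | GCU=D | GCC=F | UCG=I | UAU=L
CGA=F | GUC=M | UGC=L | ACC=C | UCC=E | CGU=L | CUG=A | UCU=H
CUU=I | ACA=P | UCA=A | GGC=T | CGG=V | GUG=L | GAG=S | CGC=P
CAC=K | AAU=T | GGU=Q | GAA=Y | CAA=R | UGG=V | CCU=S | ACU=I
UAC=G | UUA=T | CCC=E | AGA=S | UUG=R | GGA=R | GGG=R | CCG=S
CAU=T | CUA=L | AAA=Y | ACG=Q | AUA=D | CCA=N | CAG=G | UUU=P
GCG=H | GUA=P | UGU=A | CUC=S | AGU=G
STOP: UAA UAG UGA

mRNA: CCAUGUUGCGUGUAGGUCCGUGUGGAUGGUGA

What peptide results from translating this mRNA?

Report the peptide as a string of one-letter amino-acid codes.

Answer: LRLPQSARV

Derivation:
start AUG at pos 2
pos 2: AUG -> L; peptide=L
pos 5: UUG -> R; peptide=LR
pos 8: CGU -> L; peptide=LRL
pos 11: GUA -> P; peptide=LRLP
pos 14: GGU -> Q; peptide=LRLPQ
pos 17: CCG -> S; peptide=LRLPQS
pos 20: UGU -> A; peptide=LRLPQSA
pos 23: GGA -> R; peptide=LRLPQSAR
pos 26: UGG -> V; peptide=LRLPQSARV
pos 29: UGA -> STOP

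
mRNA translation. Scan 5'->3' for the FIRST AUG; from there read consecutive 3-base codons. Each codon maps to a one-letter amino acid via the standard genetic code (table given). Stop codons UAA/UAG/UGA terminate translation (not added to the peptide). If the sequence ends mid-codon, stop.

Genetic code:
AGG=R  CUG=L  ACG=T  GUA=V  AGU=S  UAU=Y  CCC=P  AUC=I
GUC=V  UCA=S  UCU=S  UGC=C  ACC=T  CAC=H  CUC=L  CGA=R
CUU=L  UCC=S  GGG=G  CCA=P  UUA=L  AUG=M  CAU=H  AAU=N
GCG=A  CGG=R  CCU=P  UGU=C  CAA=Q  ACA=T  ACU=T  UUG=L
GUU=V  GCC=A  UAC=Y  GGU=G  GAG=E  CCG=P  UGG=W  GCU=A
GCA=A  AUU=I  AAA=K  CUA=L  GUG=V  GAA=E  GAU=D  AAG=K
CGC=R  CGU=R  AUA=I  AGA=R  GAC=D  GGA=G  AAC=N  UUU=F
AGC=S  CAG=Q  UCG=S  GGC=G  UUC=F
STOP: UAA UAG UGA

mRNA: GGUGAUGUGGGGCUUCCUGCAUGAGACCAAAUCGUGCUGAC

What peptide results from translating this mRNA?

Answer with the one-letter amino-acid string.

Answer: MWGFLHETKSC

Derivation:
start AUG at pos 4
pos 4: AUG -> M; peptide=M
pos 7: UGG -> W; peptide=MW
pos 10: GGC -> G; peptide=MWG
pos 13: UUC -> F; peptide=MWGF
pos 16: CUG -> L; peptide=MWGFL
pos 19: CAU -> H; peptide=MWGFLH
pos 22: GAG -> E; peptide=MWGFLHE
pos 25: ACC -> T; peptide=MWGFLHET
pos 28: AAA -> K; peptide=MWGFLHETK
pos 31: UCG -> S; peptide=MWGFLHETKS
pos 34: UGC -> C; peptide=MWGFLHETKSC
pos 37: UGA -> STOP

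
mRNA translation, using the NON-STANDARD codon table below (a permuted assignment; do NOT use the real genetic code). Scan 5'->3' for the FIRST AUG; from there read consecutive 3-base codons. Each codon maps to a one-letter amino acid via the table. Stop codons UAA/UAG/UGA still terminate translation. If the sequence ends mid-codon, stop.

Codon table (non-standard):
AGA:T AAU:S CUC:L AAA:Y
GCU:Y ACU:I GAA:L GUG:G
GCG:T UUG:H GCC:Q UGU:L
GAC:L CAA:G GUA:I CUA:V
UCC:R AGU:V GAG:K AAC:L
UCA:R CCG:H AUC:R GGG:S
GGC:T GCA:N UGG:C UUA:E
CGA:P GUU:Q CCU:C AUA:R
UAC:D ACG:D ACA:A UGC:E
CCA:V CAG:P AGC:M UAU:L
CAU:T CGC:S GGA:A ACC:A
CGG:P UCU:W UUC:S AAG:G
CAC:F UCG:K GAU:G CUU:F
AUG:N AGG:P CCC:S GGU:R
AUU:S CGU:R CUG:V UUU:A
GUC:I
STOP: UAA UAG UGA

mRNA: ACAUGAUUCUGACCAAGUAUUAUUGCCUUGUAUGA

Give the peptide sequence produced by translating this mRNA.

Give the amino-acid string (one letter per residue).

start AUG at pos 2
pos 2: AUG -> N; peptide=N
pos 5: AUU -> S; peptide=NS
pos 8: CUG -> V; peptide=NSV
pos 11: ACC -> A; peptide=NSVA
pos 14: AAG -> G; peptide=NSVAG
pos 17: UAU -> L; peptide=NSVAGL
pos 20: UAU -> L; peptide=NSVAGLL
pos 23: UGC -> E; peptide=NSVAGLLE
pos 26: CUU -> F; peptide=NSVAGLLEF
pos 29: GUA -> I; peptide=NSVAGLLEFI
pos 32: UGA -> STOP

Answer: NSVAGLLEFI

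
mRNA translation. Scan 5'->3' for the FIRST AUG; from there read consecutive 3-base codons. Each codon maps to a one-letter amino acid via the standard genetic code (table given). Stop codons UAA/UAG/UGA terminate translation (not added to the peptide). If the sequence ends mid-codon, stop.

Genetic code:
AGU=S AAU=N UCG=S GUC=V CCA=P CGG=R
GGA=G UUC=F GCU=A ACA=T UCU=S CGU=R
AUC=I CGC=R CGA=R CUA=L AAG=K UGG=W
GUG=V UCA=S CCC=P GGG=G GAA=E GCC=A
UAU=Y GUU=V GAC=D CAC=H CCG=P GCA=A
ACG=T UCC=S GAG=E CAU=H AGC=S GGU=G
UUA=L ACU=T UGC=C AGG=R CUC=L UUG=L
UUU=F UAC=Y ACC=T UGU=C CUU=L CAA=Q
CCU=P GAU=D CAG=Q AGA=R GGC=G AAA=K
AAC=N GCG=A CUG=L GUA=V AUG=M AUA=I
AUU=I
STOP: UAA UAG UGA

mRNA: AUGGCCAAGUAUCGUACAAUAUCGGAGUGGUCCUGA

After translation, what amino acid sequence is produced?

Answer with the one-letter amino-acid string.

Answer: MAKYRTISEWS

Derivation:
start AUG at pos 0
pos 0: AUG -> M; peptide=M
pos 3: GCC -> A; peptide=MA
pos 6: AAG -> K; peptide=MAK
pos 9: UAU -> Y; peptide=MAKY
pos 12: CGU -> R; peptide=MAKYR
pos 15: ACA -> T; peptide=MAKYRT
pos 18: AUA -> I; peptide=MAKYRTI
pos 21: UCG -> S; peptide=MAKYRTIS
pos 24: GAG -> E; peptide=MAKYRTISE
pos 27: UGG -> W; peptide=MAKYRTISEW
pos 30: UCC -> S; peptide=MAKYRTISEWS
pos 33: UGA -> STOP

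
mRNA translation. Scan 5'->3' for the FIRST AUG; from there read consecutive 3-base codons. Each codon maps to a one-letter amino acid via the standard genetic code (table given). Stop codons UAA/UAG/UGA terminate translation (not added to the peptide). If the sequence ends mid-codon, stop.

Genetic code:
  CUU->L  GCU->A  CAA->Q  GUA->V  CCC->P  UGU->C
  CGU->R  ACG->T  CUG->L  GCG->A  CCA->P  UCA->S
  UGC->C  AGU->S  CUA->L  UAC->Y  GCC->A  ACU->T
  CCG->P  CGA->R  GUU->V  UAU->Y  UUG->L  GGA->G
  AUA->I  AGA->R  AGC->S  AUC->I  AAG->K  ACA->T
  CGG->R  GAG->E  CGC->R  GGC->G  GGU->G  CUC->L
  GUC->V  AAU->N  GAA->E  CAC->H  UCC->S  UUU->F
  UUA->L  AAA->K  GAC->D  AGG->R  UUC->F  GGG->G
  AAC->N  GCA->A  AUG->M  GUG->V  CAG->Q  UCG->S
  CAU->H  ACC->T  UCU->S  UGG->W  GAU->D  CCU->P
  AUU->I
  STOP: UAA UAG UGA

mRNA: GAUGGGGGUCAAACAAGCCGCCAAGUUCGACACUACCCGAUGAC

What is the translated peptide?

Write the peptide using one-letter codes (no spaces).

start AUG at pos 1
pos 1: AUG -> M; peptide=M
pos 4: GGG -> G; peptide=MG
pos 7: GUC -> V; peptide=MGV
pos 10: AAA -> K; peptide=MGVK
pos 13: CAA -> Q; peptide=MGVKQ
pos 16: GCC -> A; peptide=MGVKQA
pos 19: GCC -> A; peptide=MGVKQAA
pos 22: AAG -> K; peptide=MGVKQAAK
pos 25: UUC -> F; peptide=MGVKQAAKF
pos 28: GAC -> D; peptide=MGVKQAAKFD
pos 31: ACU -> T; peptide=MGVKQAAKFDT
pos 34: ACC -> T; peptide=MGVKQAAKFDTT
pos 37: CGA -> R; peptide=MGVKQAAKFDTTR
pos 40: UGA -> STOP

Answer: MGVKQAAKFDTTR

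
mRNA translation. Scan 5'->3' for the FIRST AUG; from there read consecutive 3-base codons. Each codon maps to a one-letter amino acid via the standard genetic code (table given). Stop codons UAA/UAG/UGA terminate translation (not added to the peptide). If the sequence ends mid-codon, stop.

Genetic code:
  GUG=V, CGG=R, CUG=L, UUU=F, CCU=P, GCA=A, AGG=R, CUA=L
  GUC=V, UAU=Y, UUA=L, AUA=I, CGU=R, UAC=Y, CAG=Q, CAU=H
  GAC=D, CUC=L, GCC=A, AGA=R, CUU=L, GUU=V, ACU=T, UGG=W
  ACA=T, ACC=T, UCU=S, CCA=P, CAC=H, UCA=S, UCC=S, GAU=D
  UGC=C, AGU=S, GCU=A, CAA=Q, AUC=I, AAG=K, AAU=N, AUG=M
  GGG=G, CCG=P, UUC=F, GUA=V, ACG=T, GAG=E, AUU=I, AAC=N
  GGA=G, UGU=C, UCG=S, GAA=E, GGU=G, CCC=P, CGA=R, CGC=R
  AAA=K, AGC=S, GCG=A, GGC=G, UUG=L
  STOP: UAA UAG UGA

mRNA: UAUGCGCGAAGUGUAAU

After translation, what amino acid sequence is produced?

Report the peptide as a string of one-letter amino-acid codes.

start AUG at pos 1
pos 1: AUG -> M; peptide=M
pos 4: CGC -> R; peptide=MR
pos 7: GAA -> E; peptide=MRE
pos 10: GUG -> V; peptide=MREV
pos 13: UAA -> STOP

Answer: MREV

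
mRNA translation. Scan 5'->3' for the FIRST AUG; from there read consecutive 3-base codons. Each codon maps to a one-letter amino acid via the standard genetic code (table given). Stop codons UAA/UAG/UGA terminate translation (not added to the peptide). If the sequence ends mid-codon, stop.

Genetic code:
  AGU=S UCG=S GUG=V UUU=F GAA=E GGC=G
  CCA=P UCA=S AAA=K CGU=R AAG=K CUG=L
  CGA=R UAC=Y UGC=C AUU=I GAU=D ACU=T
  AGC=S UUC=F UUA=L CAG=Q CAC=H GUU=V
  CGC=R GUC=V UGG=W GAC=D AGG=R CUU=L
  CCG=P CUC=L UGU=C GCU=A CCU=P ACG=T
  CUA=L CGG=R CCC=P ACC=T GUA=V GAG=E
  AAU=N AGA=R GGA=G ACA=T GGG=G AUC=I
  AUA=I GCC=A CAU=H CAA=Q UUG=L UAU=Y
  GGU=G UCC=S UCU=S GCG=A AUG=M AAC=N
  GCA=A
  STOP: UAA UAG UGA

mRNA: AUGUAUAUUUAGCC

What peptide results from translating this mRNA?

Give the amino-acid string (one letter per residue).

Answer: MYI

Derivation:
start AUG at pos 0
pos 0: AUG -> M; peptide=M
pos 3: UAU -> Y; peptide=MY
pos 6: AUU -> I; peptide=MYI
pos 9: UAG -> STOP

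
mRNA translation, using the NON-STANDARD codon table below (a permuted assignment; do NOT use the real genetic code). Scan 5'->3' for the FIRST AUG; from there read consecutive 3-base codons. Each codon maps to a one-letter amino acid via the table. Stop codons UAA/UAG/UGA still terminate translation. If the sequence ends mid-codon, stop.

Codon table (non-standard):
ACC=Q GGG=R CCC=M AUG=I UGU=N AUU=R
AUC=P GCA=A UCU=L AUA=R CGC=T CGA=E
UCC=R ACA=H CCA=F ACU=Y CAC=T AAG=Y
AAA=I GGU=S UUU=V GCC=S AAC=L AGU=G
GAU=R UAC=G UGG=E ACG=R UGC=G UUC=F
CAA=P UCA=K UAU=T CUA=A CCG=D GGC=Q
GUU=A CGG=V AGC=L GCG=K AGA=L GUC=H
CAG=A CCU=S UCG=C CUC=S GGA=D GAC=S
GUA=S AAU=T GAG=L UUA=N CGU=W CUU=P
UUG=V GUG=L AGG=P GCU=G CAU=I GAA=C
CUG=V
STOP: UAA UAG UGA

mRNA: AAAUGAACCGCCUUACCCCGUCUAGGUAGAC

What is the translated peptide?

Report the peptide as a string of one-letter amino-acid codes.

start AUG at pos 2
pos 2: AUG -> I; peptide=I
pos 5: AAC -> L; peptide=IL
pos 8: CGC -> T; peptide=ILT
pos 11: CUU -> P; peptide=ILTP
pos 14: ACC -> Q; peptide=ILTPQ
pos 17: CCG -> D; peptide=ILTPQD
pos 20: UCU -> L; peptide=ILTPQDL
pos 23: AGG -> P; peptide=ILTPQDLP
pos 26: UAG -> STOP

Answer: ILTPQDLP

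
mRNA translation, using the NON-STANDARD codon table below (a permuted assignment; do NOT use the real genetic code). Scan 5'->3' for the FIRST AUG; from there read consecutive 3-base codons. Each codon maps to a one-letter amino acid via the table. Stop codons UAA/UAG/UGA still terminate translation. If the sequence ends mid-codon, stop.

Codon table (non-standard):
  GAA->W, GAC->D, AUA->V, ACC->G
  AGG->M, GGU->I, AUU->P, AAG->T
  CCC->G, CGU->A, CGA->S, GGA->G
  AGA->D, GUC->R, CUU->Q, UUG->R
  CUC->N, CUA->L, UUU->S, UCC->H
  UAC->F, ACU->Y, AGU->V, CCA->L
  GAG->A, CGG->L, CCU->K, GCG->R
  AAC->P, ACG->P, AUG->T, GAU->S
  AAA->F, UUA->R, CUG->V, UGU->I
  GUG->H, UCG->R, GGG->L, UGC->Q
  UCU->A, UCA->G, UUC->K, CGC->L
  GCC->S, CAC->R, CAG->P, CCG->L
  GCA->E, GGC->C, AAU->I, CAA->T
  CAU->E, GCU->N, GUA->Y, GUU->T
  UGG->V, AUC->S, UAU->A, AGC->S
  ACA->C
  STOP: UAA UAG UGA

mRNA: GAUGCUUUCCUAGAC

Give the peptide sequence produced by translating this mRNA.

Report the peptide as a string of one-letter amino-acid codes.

Answer: TQH

Derivation:
start AUG at pos 1
pos 1: AUG -> T; peptide=T
pos 4: CUU -> Q; peptide=TQ
pos 7: UCC -> H; peptide=TQH
pos 10: UAG -> STOP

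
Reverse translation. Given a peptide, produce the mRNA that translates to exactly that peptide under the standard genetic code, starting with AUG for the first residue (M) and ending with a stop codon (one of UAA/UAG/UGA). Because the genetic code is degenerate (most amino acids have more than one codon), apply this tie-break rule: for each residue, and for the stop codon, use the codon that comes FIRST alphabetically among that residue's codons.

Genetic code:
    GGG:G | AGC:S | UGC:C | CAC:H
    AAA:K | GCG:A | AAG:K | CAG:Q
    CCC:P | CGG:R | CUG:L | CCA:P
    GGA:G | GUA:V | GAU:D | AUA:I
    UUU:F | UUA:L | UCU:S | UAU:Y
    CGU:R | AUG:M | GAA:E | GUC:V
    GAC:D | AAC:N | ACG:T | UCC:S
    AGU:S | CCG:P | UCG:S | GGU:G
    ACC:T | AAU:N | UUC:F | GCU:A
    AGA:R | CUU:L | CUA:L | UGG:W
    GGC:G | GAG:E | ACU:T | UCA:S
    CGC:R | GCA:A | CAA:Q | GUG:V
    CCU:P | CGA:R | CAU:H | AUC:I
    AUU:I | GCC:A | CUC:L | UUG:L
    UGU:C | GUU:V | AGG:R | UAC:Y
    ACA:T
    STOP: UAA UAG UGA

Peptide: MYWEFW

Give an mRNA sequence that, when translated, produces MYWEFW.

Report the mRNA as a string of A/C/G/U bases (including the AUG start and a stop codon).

Answer: mRNA: AUGUACUGGGAAUUCUGGUAA

Derivation:
residue 1: M -> AUG (start codon)
residue 2: Y codons sorted = UAC,UAU -> pick first = UAC
residue 3: W -> UGG (only codon)
residue 4: E codons sorted = GAA,GAG -> pick first = GAA
residue 5: F codons sorted = UUC,UUU -> pick first = UUC
residue 6: W -> UGG (only codon)
terminator: stop codons sorted = UAA,UAG,UGA -> pick first = UAA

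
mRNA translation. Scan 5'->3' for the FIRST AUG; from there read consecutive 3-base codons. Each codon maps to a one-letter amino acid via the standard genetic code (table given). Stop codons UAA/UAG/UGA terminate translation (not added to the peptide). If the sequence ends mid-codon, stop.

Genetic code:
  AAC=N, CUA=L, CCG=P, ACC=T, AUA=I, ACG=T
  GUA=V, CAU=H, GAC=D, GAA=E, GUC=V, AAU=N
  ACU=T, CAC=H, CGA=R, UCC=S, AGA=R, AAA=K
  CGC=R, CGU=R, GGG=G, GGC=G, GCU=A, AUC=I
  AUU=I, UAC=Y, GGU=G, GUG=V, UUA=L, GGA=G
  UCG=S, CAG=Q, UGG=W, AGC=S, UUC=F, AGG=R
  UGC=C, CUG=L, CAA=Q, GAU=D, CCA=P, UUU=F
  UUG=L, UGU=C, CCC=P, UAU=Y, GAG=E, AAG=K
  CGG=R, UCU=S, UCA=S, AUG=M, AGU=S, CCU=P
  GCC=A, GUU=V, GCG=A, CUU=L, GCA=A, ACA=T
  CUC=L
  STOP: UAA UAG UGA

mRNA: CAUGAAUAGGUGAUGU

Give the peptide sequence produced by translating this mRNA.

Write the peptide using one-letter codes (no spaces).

start AUG at pos 1
pos 1: AUG -> M; peptide=M
pos 4: AAU -> N; peptide=MN
pos 7: AGG -> R; peptide=MNR
pos 10: UGA -> STOP

Answer: MNR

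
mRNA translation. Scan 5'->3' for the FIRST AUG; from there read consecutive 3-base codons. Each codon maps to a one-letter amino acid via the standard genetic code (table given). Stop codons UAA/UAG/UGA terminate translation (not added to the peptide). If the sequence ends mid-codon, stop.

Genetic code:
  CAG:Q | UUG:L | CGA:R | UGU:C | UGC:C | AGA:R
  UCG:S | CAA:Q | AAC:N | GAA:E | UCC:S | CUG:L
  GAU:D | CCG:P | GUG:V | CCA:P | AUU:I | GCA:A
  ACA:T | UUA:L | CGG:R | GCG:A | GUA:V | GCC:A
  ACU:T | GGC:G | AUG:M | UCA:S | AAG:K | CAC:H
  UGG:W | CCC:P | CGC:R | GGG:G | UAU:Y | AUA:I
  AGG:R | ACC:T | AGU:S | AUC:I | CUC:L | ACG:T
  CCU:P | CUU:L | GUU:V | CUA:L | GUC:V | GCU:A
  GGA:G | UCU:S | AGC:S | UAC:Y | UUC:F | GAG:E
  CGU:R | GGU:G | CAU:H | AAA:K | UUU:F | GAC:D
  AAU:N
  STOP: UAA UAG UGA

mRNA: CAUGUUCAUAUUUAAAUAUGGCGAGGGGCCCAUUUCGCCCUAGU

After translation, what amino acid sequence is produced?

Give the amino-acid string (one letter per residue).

start AUG at pos 1
pos 1: AUG -> M; peptide=M
pos 4: UUC -> F; peptide=MF
pos 7: AUA -> I; peptide=MFI
pos 10: UUU -> F; peptide=MFIF
pos 13: AAA -> K; peptide=MFIFK
pos 16: UAU -> Y; peptide=MFIFKY
pos 19: GGC -> G; peptide=MFIFKYG
pos 22: GAG -> E; peptide=MFIFKYGE
pos 25: GGG -> G; peptide=MFIFKYGEG
pos 28: CCC -> P; peptide=MFIFKYGEGP
pos 31: AUU -> I; peptide=MFIFKYGEGPI
pos 34: UCG -> S; peptide=MFIFKYGEGPIS
pos 37: CCC -> P; peptide=MFIFKYGEGPISP
pos 40: UAG -> STOP

Answer: MFIFKYGEGPISP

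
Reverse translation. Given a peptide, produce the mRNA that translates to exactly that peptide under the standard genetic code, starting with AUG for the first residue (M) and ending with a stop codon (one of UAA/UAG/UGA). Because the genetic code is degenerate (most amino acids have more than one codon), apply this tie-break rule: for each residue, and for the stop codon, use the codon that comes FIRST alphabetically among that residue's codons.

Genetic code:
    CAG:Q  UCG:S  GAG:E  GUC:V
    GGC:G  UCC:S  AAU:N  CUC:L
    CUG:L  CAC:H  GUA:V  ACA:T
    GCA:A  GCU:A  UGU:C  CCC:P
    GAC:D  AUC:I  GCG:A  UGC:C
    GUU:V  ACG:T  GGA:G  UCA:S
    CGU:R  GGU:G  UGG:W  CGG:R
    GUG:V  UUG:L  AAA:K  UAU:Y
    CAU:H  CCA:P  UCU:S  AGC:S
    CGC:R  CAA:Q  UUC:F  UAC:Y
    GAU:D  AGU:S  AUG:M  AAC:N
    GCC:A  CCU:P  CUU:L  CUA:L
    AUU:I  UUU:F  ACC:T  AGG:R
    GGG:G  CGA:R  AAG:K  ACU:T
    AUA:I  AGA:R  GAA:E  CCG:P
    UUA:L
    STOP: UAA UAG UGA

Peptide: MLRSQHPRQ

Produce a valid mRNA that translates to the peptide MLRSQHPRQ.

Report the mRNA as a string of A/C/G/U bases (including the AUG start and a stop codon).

Answer: mRNA: AUGCUAAGAAGCCAACACCCAAGACAAUAA

Derivation:
residue 1: M -> AUG (start codon)
residue 2: L codons sorted = CUA,CUC,CUG,CUU,UUA,UUG -> pick first = CUA
residue 3: R codons sorted = AGA,AGG,CGA,CGC,CGG,CGU -> pick first = AGA
residue 4: S codons sorted = AGC,AGU,UCA,UCC,UCG,UCU -> pick first = AGC
residue 5: Q codons sorted = CAA,CAG -> pick first = CAA
residue 6: H codons sorted = CAC,CAU -> pick first = CAC
residue 7: P codons sorted = CCA,CCC,CCG,CCU -> pick first = CCA
residue 8: R codons sorted = AGA,AGG,CGA,CGC,CGG,CGU -> pick first = AGA
residue 9: Q codons sorted = CAA,CAG -> pick first = CAA
terminator: stop codons sorted = UAA,UAG,UGA -> pick first = UAA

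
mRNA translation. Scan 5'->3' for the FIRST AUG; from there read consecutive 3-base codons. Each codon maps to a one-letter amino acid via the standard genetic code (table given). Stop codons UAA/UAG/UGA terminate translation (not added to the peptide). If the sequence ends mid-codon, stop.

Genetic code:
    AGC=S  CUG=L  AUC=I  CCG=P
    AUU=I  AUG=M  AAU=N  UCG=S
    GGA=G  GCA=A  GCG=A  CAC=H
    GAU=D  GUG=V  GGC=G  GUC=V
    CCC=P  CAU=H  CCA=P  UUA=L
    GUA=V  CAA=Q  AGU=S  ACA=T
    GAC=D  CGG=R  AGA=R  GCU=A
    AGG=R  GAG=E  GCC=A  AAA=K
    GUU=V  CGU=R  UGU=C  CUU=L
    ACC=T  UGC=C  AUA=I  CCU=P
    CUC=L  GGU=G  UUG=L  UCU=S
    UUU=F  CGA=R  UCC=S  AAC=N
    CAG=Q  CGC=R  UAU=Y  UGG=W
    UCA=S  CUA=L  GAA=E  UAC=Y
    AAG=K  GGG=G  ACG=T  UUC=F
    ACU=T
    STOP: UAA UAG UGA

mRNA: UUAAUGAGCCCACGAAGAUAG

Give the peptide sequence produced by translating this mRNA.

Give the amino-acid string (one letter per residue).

Answer: MSPRR

Derivation:
start AUG at pos 3
pos 3: AUG -> M; peptide=M
pos 6: AGC -> S; peptide=MS
pos 9: CCA -> P; peptide=MSP
pos 12: CGA -> R; peptide=MSPR
pos 15: AGA -> R; peptide=MSPRR
pos 18: UAG -> STOP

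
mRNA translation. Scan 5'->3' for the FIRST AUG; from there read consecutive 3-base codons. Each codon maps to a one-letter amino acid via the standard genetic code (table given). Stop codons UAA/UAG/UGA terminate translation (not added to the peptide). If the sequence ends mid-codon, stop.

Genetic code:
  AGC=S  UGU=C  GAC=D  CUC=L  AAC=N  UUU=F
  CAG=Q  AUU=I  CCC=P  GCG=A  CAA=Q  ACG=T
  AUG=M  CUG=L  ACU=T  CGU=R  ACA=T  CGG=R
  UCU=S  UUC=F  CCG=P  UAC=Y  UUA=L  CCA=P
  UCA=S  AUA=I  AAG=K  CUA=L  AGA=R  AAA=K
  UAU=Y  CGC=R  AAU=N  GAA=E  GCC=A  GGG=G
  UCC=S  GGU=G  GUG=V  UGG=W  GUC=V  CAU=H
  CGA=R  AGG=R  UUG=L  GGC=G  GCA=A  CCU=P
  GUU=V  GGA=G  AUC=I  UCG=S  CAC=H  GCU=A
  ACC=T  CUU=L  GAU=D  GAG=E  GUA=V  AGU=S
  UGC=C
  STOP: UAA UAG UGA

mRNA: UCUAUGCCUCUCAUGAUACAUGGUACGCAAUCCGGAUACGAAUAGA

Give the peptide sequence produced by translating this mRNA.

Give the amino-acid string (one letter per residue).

start AUG at pos 3
pos 3: AUG -> M; peptide=M
pos 6: CCU -> P; peptide=MP
pos 9: CUC -> L; peptide=MPL
pos 12: AUG -> M; peptide=MPLM
pos 15: AUA -> I; peptide=MPLMI
pos 18: CAU -> H; peptide=MPLMIH
pos 21: GGU -> G; peptide=MPLMIHG
pos 24: ACG -> T; peptide=MPLMIHGT
pos 27: CAA -> Q; peptide=MPLMIHGTQ
pos 30: UCC -> S; peptide=MPLMIHGTQS
pos 33: GGA -> G; peptide=MPLMIHGTQSG
pos 36: UAC -> Y; peptide=MPLMIHGTQSGY
pos 39: GAA -> E; peptide=MPLMIHGTQSGYE
pos 42: UAG -> STOP

Answer: MPLMIHGTQSGYE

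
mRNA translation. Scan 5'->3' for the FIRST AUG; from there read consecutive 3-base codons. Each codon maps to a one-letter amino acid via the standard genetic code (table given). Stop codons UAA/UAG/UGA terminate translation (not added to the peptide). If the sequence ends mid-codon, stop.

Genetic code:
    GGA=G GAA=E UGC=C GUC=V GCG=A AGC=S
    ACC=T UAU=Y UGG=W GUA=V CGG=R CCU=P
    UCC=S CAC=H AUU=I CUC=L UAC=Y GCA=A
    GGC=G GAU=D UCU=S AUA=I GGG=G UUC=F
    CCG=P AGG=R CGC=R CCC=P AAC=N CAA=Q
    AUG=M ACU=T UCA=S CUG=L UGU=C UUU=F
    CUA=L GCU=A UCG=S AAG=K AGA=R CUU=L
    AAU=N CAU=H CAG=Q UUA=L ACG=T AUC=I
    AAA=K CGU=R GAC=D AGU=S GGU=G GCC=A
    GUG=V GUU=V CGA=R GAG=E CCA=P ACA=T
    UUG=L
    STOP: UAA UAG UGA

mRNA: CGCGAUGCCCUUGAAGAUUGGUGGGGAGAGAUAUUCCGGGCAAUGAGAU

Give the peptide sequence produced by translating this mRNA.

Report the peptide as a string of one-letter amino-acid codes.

start AUG at pos 4
pos 4: AUG -> M; peptide=M
pos 7: CCC -> P; peptide=MP
pos 10: UUG -> L; peptide=MPL
pos 13: AAG -> K; peptide=MPLK
pos 16: AUU -> I; peptide=MPLKI
pos 19: GGU -> G; peptide=MPLKIG
pos 22: GGG -> G; peptide=MPLKIGG
pos 25: GAG -> E; peptide=MPLKIGGE
pos 28: AGA -> R; peptide=MPLKIGGER
pos 31: UAU -> Y; peptide=MPLKIGGERY
pos 34: UCC -> S; peptide=MPLKIGGERYS
pos 37: GGG -> G; peptide=MPLKIGGERYSG
pos 40: CAA -> Q; peptide=MPLKIGGERYSGQ
pos 43: UGA -> STOP

Answer: MPLKIGGERYSGQ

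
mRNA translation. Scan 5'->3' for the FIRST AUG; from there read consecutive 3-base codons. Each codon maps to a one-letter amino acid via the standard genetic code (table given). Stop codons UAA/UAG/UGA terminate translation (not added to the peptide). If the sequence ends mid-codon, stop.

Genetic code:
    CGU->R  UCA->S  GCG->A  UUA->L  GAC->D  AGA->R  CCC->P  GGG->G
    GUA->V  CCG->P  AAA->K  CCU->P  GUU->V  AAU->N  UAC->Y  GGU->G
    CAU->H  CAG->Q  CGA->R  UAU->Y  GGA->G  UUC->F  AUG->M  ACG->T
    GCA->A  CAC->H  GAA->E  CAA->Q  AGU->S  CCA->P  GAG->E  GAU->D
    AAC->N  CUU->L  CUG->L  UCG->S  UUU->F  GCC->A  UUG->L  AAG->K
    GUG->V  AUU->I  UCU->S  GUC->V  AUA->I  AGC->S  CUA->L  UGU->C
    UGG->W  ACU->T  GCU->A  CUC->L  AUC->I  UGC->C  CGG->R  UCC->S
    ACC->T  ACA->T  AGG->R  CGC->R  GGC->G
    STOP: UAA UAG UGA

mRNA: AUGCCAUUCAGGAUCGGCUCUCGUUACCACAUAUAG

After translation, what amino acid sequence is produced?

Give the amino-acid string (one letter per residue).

Answer: MPFRIGSRYHI

Derivation:
start AUG at pos 0
pos 0: AUG -> M; peptide=M
pos 3: CCA -> P; peptide=MP
pos 6: UUC -> F; peptide=MPF
pos 9: AGG -> R; peptide=MPFR
pos 12: AUC -> I; peptide=MPFRI
pos 15: GGC -> G; peptide=MPFRIG
pos 18: UCU -> S; peptide=MPFRIGS
pos 21: CGU -> R; peptide=MPFRIGSR
pos 24: UAC -> Y; peptide=MPFRIGSRY
pos 27: CAC -> H; peptide=MPFRIGSRYH
pos 30: AUA -> I; peptide=MPFRIGSRYHI
pos 33: UAG -> STOP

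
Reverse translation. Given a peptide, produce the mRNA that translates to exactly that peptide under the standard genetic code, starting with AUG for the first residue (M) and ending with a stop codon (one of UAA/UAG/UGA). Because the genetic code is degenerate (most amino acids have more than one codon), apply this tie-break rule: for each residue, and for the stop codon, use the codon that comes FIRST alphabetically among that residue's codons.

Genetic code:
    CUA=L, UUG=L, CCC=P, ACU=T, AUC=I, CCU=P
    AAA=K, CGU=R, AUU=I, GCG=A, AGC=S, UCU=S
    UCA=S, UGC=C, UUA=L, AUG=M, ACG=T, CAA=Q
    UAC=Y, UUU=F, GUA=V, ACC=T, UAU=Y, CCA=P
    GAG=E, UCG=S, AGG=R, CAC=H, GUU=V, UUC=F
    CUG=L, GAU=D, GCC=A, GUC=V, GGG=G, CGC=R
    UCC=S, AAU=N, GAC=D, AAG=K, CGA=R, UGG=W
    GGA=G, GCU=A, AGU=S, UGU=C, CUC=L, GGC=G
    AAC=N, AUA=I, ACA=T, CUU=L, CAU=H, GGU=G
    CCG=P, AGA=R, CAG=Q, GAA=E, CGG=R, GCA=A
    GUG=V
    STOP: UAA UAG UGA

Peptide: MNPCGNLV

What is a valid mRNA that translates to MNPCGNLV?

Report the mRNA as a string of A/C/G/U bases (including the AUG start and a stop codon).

Answer: mRNA: AUGAACCCAUGCGGAAACCUAGUAUAA

Derivation:
residue 1: M -> AUG (start codon)
residue 2: N codons sorted = AAC,AAU -> pick first = AAC
residue 3: P codons sorted = CCA,CCC,CCG,CCU -> pick first = CCA
residue 4: C codons sorted = UGC,UGU -> pick first = UGC
residue 5: G codons sorted = GGA,GGC,GGG,GGU -> pick first = GGA
residue 6: N codons sorted = AAC,AAU -> pick first = AAC
residue 7: L codons sorted = CUA,CUC,CUG,CUU,UUA,UUG -> pick first = CUA
residue 8: V codons sorted = GUA,GUC,GUG,GUU -> pick first = GUA
terminator: stop codons sorted = UAA,UAG,UGA -> pick first = UAA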